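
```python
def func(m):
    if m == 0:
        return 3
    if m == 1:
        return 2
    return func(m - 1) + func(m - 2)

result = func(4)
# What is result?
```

Build up from base cases: func(0)=3, func(1)=2, func(2)=5, func(3)=7, func(4)=12

Answer: 12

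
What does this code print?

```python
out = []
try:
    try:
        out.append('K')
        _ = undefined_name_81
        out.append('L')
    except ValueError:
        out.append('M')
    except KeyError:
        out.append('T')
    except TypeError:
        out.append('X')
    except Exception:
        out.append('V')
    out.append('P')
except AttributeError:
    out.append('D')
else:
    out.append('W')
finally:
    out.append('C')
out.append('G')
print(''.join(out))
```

Execution trace: 'K' (inner try body) → 'V' (inner except Exception) → 'P' (try body, no exception) → 'W' (else) → 'C' (finally) → 'G' (after the try/except). Output: KVPWCG

Answer: KVPWCG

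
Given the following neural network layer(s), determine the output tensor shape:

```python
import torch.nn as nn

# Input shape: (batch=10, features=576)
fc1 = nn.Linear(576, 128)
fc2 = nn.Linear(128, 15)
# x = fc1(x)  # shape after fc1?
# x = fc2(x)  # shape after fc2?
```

Input: (10, 576) -> after fc1: (10, 128) -> Output: (10, 15)

Answer: (10, 15)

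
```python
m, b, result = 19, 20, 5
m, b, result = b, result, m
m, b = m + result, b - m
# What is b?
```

Trace:
`m, b, result = 19, 20, 5` → m = 19; b = 20; result = 5
`m, b, result = b, result, m` → m = 20; b = 5; result = 19
`m, b = m + result, b - m` → m = 39; b = -15
So b = -15

Answer: -15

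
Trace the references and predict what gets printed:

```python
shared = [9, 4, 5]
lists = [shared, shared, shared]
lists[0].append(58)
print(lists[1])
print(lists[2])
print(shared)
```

Key concept: list of same reference.
Step by step:
`shared = [9, 4, 5]` → shared = [9, 4, 5]
`lists = [shared, shared, shared]` → lists = [[9, 4, 5], [9, 4, 5], [9, 4, 5]]
`lists[0].append(58)` → shared = [9, 4, 5, 58]; lists = [[9, 4, 5, 58], [9, 4, 5, 58], [9, 4, 5, 58]]
`print(lists[1])` → prints [9, 4, 5, 58]
`print(lists[2])` → prints [9, 4, 5, 58]
`print(shared)` → prints [9, 4, 5, 58]

Answer:
[9, 4, 5, 58]
[9, 4, 5, 58]
[9, 4, 5, 58]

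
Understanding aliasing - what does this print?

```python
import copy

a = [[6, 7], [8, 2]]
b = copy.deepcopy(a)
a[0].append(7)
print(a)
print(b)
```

Key concept: deep copy is fully independent.
Step by step:
`a = [[6, 7], [8, 2]]` → a = [[6, 7], [8, 2]]
`b = copy.deepcopy(a)` → b = [[6, 7], [8, 2]]
`a[0].append(7)` → a = [[6, 7, 7], [8, 2]]
`print(a)` → prints [[6, 7, 7], [8, 2]]
`print(b)` → prints [[6, 7], [8, 2]]

Answer:
[[6, 7, 7], [8, 2]]
[[6, 7], [8, 2]]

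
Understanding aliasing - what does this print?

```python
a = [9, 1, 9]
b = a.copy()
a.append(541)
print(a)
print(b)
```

Key concept: list.copy() creates independent copy.
Step by step:
`a = [9, 1, 9]` → a = [9, 1, 9]
`b = a.copy()` → b = [9, 1, 9]
`a.append(541)` → a = [9, 1, 9, 541]
`print(a)` → prints [9, 1, 9, 541]
`print(b)` → prints [9, 1, 9]

Answer:
[9, 1, 9, 541]
[9, 1, 9]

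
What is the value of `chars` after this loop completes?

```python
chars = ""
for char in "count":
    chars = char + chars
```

Reverse 'count'
`chars` takes the values: "" → "c" → "oc" → "uoc" → "nuoc" → "tnuoc"

Answer: "tnuoc"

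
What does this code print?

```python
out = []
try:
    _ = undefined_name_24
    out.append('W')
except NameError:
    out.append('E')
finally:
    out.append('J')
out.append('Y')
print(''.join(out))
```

Execution trace: 'E' (except NameError) → 'J' (finally) → 'Y' (after the try/except). Output: EJY

Answer: EJY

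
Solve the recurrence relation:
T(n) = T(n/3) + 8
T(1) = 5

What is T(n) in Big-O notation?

Each step divides n by 3 and adds 8. After log_3(n) steps we reach T(1)=5. So T(n) = 8·log_3(n) + 5 = O(log n).

Answer: O(log n)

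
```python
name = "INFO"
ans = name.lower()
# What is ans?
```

Trace:
`name = "INFO"` → name = 'INFO'
`ans = name.lower()` → ans = 'info'
So ans = 'info'

Answer: 'info'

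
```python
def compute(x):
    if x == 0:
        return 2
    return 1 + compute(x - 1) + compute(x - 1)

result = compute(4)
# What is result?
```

compute(x) = 1 + 2·compute(x-1), compute(0)=2. Closed form: (2+1)·2^4 - 1 = 47.

Answer: 47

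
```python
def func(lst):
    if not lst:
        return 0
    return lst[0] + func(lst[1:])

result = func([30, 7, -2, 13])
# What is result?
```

30 + 7 + (-2) + 13 + 0 = 48

Answer: 48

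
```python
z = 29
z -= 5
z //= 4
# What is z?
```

Trace:
`z = 29` → z = 29
`z -= 5` → z = 24
`z //= 4` → z = 6
So z = 6

Answer: 6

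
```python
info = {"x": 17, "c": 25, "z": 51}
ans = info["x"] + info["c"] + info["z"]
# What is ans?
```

Trace:
`info = {"x": 17, "c": 25, "z": 51}` → info = {'x': 17, 'c': 25, 'z': 51}
`ans = info["x"] + info["c"] + info["z"]` → ans = 93
So ans = 93

Answer: 93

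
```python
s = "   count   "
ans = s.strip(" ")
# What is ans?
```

Trace:
`s = "   count   "` → s = '   count   '
`ans = s.strip(" ")` → ans = 'count'
So ans = 'count'

Answer: 'count'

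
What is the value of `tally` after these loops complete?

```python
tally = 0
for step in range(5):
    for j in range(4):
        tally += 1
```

5 * 4 = 20
`tally` takes the values: 0 → 1 → 2 → 3 → 4 → 5 → 6 → 7 → 8 → 9 → 10 → 11 → 12 → 13 → 14 → 15 → 16 → 17 → 18 → 19 → 20

Answer: 20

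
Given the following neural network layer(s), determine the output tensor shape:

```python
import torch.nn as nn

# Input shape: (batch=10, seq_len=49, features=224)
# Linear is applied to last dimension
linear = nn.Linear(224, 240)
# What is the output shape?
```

Input: (10, 49, 224) -> Output: (10, 49, 240)

Answer: (10, 49, 240)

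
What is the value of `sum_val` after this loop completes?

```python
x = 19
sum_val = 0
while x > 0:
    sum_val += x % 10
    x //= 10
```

Sum digits of 19
`sum_val` takes the values: 0 → 9 → 10

Answer: 10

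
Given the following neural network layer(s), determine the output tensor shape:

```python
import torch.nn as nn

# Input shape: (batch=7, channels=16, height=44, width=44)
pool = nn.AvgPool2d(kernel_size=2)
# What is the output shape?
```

Input: (7, 16, 44, 44) -> Output: (7, 16, 22, 22)

Answer: (7, 16, 22, 22)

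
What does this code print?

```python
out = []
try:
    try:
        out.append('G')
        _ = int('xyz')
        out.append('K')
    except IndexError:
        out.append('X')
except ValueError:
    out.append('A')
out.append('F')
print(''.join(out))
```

Execution trace: 'G' (try body) → 'A' (outer except ValueError) → 'F' (after the try/except). Output: GAF

Answer: GAF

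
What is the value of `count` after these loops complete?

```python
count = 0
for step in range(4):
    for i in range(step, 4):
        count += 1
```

Upper triangle: 4 + 3 + ... + 1
`count` takes the values: 0 → 1 → 2 → 3 → 4 → 5 → 6 → 7 → 8 → 9 → 10

Answer: 10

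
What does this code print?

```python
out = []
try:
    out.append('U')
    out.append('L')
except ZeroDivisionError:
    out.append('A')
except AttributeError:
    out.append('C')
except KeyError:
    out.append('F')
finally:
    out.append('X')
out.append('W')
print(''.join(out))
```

Execution trace: 'U' (try body) → 'L' (try body, no exception) → 'X' (finally) → 'W' (after the try/except). Output: ULXW

Answer: ULXW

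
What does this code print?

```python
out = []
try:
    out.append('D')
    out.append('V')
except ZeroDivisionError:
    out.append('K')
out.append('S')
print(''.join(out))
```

Execution trace: 'D' (try body) → 'V' (try body, no exception) → 'S' (after the try/except). Output: DVS

Answer: DVS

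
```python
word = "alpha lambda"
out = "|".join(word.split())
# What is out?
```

Trace:
`word = "alpha lambda"` → word = 'alpha lambda'
`out = "|".join(word.split())` → out = 'alpha|lambda'
So out = 'alpha|lambda'

Answer: 'alpha|lambda'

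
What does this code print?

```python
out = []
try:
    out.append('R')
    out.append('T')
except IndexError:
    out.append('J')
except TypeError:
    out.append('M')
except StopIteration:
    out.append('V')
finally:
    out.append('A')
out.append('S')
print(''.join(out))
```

Execution trace: 'R' (try body) → 'T' (try body, no exception) → 'A' (finally) → 'S' (after the try/except). Output: RTAS

Answer: RTAS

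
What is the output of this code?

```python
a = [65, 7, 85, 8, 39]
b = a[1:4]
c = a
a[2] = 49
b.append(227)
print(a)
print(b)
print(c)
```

Key concept: slice vs alias.
Step by step:
`a = [65, 7, 85, 8, 39]` → a = [65, 7, 85, 8, 39]
`b = a[1:4]` → b = [7, 85, 8]
`c = a` → c = [65, 7, 85, 8, 39] (same object as a)
`a[2] = 49` → a = [65, 7, 49, 8, 39] (same object as c); c = [65, 7, 49, 8, 39] (same object as a)
`b.append(227)` → b = [7, 85, 8, 227]
`print(a)` → prints [65, 7, 49, 8, 39]
`print(b)` → prints [7, 85, 8, 227]
`print(c)` → prints [65, 7, 49, 8, 39]

Answer:
[65, 7, 49, 8, 39]
[7, 85, 8, 227]
[65, 7, 49, 8, 39]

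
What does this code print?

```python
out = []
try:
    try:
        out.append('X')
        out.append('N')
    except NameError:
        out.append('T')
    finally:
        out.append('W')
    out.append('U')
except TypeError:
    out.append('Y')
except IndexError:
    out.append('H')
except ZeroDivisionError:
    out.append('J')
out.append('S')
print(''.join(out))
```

Execution trace: 'X' (inner try body) → 'N' (inner try body, no exception) → 'W' (inner finally) → 'U' (try body, no exception) → 'S' (after the try/except). Output: XNWUS

Answer: XNWUS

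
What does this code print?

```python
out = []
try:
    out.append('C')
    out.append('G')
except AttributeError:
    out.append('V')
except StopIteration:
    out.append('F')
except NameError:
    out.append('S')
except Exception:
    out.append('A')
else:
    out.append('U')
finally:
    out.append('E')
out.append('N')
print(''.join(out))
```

Execution trace: 'C' (try body) → 'G' (try body, no exception) → 'U' (else) → 'E' (finally) → 'N' (after the try/except). Output: CGUEN

Answer: CGUEN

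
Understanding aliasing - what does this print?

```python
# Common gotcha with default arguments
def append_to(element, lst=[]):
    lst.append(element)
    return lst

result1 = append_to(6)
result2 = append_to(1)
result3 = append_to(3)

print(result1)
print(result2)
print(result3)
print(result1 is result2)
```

Key concept: mutable default argument gotcha.
Step by step:
`result1 = append_to(6)` → result1 = [6]
`result2 = append_to(1)` → result1 = [6, 1] (same object as result2); result2 = [6, 1] (same object as result1)
`result3 = append_to(3)` → result1 = [6, 1, 3] (same object as result2, result3); result2 = [6, 1, 3] (same object as result1, result3); result3 = [6, 1, 3] (same object as result1, result2)
`print(result1)` → prints [6, 1, 3]
`print(result2)` → prints [6, 1, 3]
`print(result3)` → prints [6, 1, 3]
`print(result1 is result2)` → prints True

Answer:
[6, 1, 3]
[6, 1, 3]
[6, 1, 3]
True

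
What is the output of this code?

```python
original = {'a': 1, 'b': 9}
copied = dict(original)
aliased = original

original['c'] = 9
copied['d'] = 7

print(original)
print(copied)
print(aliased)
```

Key concept: dict() creates copy, assignment creates alias.
Step by step:
`original = {'a': 1, 'b': 9}` → original = {'a': 1, 'b': 9}
`copied = dict(original)` → copied = {'a': 1, 'b': 9}
`aliased = original` → aliased = {'a': 1, 'b': 9} (same object as original)
`original['c'] = 9` → original = {'a': 1, 'b': 9, 'c': 9} (same object as aliased); aliased = {'a': 1, 'b': 9, 'c': 9} (same object as original)
`copied['d'] = 7` → copied = {'a': 1, 'b': 9, 'd': 7}
`print(original)` → prints {'a': 1, 'b': 9, 'c': 9}
`print(copied)` → prints {'a': 1, 'b': 9, 'd': 7}
`print(aliased)` → prints {'a': 1, 'b': 9, 'c': 9}

Answer:
{'a': 1, 'b': 9, 'c': 9}
{'a': 1, 'b': 9, 'd': 7}
{'a': 1, 'b': 9, 'c': 9}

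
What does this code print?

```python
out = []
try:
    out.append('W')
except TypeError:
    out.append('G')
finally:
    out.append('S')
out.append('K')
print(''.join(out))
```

Execution trace: 'W' (try body, no exception) → 'S' (finally) → 'K' (after the try/except). Output: WSK

Answer: WSK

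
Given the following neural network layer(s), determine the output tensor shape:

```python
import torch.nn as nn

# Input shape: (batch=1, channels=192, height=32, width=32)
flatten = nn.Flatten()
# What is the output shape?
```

Input: (1, 192, 32, 32) -> Output: (1, 196608)

Answer: (1, 196608)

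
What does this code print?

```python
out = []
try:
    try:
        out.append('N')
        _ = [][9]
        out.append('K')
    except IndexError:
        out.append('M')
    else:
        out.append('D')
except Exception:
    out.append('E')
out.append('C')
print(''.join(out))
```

Execution trace: 'N' (inner try body) → 'M' (inner except IndexError) → 'C' (after the try/except). Output: NMC

Answer: NMC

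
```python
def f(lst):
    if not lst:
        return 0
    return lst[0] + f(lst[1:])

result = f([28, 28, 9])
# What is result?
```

28 + 28 + 9 + 0 = 65

Answer: 65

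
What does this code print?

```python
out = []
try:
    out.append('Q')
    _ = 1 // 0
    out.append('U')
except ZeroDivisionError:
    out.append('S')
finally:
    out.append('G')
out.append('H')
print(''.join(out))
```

Execution trace: 'Q' (try body) → 'S' (except ZeroDivisionError) → 'G' (finally) → 'H' (after the try/except). Output: QSGH

Answer: QSGH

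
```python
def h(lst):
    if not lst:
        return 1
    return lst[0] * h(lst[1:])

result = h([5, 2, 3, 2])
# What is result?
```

Product over [5, 2, 3, 2] = 5 * 2 * 3 * 2 = 60

Answer: 60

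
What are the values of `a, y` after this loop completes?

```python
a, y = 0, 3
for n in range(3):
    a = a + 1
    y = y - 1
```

a goes 0→3, y goes 3→0
`a, y` takes the values: (0, 3) → (1, 3) → (1, 2) → (2, 2) → (2, 1) → (3, 1) → (3, 0)

Answer: 3, 0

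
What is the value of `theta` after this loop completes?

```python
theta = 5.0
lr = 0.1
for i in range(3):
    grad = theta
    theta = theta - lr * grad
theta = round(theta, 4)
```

Gradient descent: w = 5.0 * (1 - 0.1)^3
`theta` takes the values: 5.0 → 4.5 → 4.05 → 3.645

Answer: 3.645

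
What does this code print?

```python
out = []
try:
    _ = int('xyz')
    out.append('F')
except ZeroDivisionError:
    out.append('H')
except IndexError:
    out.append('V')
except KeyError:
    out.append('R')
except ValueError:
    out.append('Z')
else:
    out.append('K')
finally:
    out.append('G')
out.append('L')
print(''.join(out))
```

Execution trace: 'Z' (except ValueError) → 'G' (finally) → 'L' (after the try/except). Output: ZGL

Answer: ZGL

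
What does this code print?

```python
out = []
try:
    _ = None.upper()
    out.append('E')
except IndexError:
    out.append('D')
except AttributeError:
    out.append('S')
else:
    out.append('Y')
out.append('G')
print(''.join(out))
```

Execution trace: 'S' (except AttributeError) → 'G' (after the try/except). Output: SG

Answer: SG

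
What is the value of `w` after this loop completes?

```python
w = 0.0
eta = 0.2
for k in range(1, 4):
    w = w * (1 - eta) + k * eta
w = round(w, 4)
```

Moving average with lr=0.2
`w` takes the values: 0.0 → 0.2 → 0.56 → 1.048

Answer: 1.048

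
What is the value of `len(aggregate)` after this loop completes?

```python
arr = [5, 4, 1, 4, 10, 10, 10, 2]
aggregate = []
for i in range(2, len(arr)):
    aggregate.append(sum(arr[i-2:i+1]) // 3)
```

Number of 3-element averages
`aggregate` takes the values: [] → [3] → [3, 3] → [3, 3, 5] → [3, 3, 5, 8] → [3, 3, 5, 8, 10] → [3, 3, 5, 8, 10, 7]
So `len(aggregate)` = 6

Answer: 6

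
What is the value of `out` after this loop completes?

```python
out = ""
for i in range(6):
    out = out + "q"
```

Repeat 'q' 6 times
`out` takes the values: "" → "q" → "qq" → "qqq" → "qqqq" → "qqqqq" → "qqqqqq"

Answer: "qqqqqq"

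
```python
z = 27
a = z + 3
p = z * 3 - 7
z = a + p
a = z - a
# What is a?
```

Trace:
`z = 27` → z = 27
`a = z + 3` → a = 30
`p = z * 3 - 7` → p = 74
`z = a + p` → z = 104
`a = z - a` → a = 74
So a = 74

Answer: 74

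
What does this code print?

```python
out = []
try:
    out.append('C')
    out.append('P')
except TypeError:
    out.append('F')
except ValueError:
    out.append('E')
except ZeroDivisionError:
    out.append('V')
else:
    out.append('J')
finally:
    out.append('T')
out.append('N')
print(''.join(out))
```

Execution trace: 'C' (try body) → 'P' (try body, no exception) → 'J' (else) → 'T' (finally) → 'N' (after the try/except). Output: CPJTN

Answer: CPJTN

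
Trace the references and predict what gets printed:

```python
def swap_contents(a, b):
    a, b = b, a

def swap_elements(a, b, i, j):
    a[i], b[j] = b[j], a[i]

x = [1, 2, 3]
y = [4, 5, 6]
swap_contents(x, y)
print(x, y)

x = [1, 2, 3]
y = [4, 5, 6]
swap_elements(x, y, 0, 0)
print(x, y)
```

Key concept: parameter rebinding vs mutation.
Step by step:
`x = [1, 2, 3]` → x = [1, 2, 3]
`y = [4, 5, 6]` → y = [4, 5, 6]
`swap_contents(x, y)` → no visible change to tracked variables
`print(x, y)` → prints [1, 2, 3] [4, 5, 6]
`x = [1, 2, 3]` → x = [1, 2, 3]
`y = [4, 5, 6]` → y = [4, 5, 6]
`swap_elements(x, y, 0, 0)` → x = [4, 2, 3]; y = [1, 5, 6]
`print(x, y)` → prints [4, 2, 3] [1, 5, 6]

Answer:
[1, 2, 3] [4, 5, 6]
[4, 2, 3] [1, 5, 6]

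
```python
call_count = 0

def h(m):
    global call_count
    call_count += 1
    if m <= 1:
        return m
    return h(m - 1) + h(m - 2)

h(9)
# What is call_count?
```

Calls(m) = 1 + Calls(m-1) + Calls(m-2); Calls(0)=Calls(1)=1. For m=9 this gives 109.

Answer: 109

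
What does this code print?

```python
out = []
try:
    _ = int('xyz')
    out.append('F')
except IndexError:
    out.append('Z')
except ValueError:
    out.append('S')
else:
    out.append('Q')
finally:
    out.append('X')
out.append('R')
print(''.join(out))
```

Execution trace: 'S' (except ValueError) → 'X' (finally) → 'R' (after the try/except). Output: SXR

Answer: SXR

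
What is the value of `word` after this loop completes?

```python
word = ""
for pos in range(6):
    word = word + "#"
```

Repeat '#' 6 times
`word` takes the values: "" → "#" → "##" → "###" → "####" → "#####" → "######"

Answer: "######"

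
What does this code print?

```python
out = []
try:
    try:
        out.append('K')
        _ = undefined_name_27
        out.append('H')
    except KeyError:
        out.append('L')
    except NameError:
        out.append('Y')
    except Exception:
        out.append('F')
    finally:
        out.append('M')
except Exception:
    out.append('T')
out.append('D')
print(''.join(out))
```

Execution trace: 'K' (inner try body) → 'Y' (inner except NameError) → 'M' (inner finally) → 'D' (after the try/except). Output: KYMD

Answer: KYMD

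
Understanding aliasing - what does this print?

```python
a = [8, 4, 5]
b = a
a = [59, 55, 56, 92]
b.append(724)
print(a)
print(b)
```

Key concept: rebinding vs mutation: a is rebound to a new list, b still points at the original.
Step by step:
`a = [8, 4, 5]` → a = [8, 4, 5]
`b = a` → b = [8, 4, 5] (same object as a)
`a = [59, 55, 56, 92]` → a = [59, 55, 56, 92]
`b.append(724)` → b = [8, 4, 5, 724]
`print(a)` → prints [59, 55, 56, 92]
`print(b)` → prints [8, 4, 5, 724]

Answer:
[59, 55, 56, 92]
[8, 4, 5, 724]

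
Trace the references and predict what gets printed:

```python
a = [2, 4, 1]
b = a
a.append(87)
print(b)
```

Key concept: basic list aliasing.
Step by step:
`a = [2, 4, 1]` → a = [2, 4, 1]
`b = a` → b = [2, 4, 1] (same object as a)
`a.append(87)` → a = [2, 4, 1, 87] (same object as b); b = [2, 4, 1, 87] (same object as a)
`print(b)` → prints [2, 4, 1, 87]

Answer: [2, 4, 1, 87]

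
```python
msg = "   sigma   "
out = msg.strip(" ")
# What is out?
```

Trace:
`msg = "   sigma   "` → msg = '   sigma   '
`out = msg.strip(" ")` → out = 'sigma'
So out = 'sigma'

Answer: 'sigma'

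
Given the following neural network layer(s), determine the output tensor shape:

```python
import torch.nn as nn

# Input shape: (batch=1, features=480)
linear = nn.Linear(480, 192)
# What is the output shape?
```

Input: (1, 480) -> Output: (1, 192)

Answer: (1, 192)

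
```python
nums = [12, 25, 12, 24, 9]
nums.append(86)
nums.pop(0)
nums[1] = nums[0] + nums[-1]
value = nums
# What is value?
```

Trace:
`nums = [12, 25, 12, 24, 9]` → nums = [12, 25, 12, 24, 9]
`nums.append(86)` → nums = [12, 25, 12, 24, 9, 86]
`nums.pop(0)` → nums = [25, 12, 24, 9, 86]
`nums[1] = nums[0] + nums[-1]` → nums = [25, 111, 24, 9, 86]
`value = nums` → value = [25, 111, 24, 9, 86]
So value = [25, 111, 24, 9, 86]

Answer: [25, 111, 24, 9, 86]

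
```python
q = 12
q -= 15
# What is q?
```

Trace:
`q = 12` → q = 12
`q -= 15` → q = -3
So q = -3

Answer: -3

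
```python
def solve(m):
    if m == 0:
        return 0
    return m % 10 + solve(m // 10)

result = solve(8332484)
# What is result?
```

Sum of digits of 8332484: 4 + 8 + 4 + 2 + 3 + 3 + 8 = 32

Answer: 32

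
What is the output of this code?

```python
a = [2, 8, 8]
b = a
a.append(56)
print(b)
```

Key concept: basic list aliasing.
Step by step:
`a = [2, 8, 8]` → a = [2, 8, 8]
`b = a` → b = [2, 8, 8] (same object as a)
`a.append(56)` → a = [2, 8, 8, 56] (same object as b); b = [2, 8, 8, 56] (same object as a)
`print(b)` → prints [2, 8, 8, 56]

Answer: [2, 8, 8, 56]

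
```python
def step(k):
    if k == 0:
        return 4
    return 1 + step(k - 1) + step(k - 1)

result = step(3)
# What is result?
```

step(k) = 1 + 2·step(k-1), step(0)=4. Closed form: (4+1)·2^3 - 1 = 39.

Answer: 39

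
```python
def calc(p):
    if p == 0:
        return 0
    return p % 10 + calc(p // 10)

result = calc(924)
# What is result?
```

Sum of digits of 924: 4 + 2 + 9 = 15

Answer: 15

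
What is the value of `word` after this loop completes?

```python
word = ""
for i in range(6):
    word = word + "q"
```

Repeat 'q' 6 times
`word` takes the values: "" → "q" → "qq" → "qqq" → "qqqq" → "qqqqq" → "qqqqqq"

Answer: "qqqqqq"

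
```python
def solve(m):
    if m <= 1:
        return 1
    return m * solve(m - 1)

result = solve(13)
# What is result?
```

solve(13) = 13 * 12 * 11 * 10 * 9 * 8 * 7 * 6 * 5 * 4 * 3 * 2 * 1 = 6227020800

Answer: 6227020800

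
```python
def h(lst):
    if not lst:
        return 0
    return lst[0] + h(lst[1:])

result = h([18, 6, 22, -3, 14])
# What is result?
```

18 + 6 + 22 + (-3) + 14 + 0 = 57

Answer: 57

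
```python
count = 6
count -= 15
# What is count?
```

Trace:
`count = 6` → count = 6
`count -= 15` → count = -9
So count = -9

Answer: -9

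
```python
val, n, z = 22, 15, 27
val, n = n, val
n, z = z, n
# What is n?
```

Trace:
`val, n, z = 22, 15, 27` → val = 22; n = 15; z = 27
`val, n = n, val` → val = 15; n = 22
`n, z = z, n` → n = 27; z = 22
So n = 27

Answer: 27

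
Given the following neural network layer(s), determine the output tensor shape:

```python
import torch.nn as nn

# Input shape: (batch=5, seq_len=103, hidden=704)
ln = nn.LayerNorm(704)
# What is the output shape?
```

Input: (5, 103, 704) -> Output: (5, 103, 704)

Answer: (5, 103, 704)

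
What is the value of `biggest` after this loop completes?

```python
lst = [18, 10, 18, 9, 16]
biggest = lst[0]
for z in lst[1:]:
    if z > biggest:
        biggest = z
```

Maximum of [18, 10, 18, 9, 16]
`biggest` takes the values: 18

Answer: 18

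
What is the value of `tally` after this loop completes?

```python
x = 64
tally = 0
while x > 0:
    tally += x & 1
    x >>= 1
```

Count set bits in 64 (binary: 0b1000000)
`tally` takes the values: 0 → 1

Answer: 1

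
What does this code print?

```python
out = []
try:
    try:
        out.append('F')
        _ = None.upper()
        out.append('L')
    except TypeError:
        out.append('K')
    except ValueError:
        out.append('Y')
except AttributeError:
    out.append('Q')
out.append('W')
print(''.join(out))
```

Execution trace: 'F' (try body) → 'Q' (outer except AttributeError) → 'W' (after the try/except). Output: FQW

Answer: FQW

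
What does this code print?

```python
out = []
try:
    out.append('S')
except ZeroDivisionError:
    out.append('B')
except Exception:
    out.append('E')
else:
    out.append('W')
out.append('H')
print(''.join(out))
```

Execution trace: 'S' (try body, no exception) → 'W' (else) → 'H' (after the try/except). Output: SWH

Answer: SWH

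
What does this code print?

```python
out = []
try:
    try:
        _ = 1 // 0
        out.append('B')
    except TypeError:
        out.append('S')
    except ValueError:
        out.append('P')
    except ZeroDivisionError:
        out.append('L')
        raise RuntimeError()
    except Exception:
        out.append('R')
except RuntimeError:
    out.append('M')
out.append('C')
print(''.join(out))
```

Execution trace: 'L' (inner except ZeroDivisionError) → 'M' (outer except RuntimeError) → 'C' (after the try/except). Output: LMC

Answer: LMC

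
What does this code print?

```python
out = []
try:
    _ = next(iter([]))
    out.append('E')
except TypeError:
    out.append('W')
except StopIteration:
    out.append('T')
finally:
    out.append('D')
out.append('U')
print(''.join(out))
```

Execution trace: 'T' (except StopIteration) → 'D' (finally) → 'U' (after the try/except). Output: TDU

Answer: TDU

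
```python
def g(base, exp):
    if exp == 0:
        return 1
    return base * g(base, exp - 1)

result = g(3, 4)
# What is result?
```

g(3, 4) = 3 * 3 * 3 * 3 = 81

Answer: 81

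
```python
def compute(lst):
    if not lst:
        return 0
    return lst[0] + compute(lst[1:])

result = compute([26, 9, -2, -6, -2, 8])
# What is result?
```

26 + 9 + (-2) + (-6) + (-2) + 8 + 0 = 33

Answer: 33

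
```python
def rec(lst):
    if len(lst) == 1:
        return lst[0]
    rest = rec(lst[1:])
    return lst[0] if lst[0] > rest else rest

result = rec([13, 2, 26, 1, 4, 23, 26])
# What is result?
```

Recursive max over [13, 2, 26, 1, 4, 23, 26] = 26

Answer: 26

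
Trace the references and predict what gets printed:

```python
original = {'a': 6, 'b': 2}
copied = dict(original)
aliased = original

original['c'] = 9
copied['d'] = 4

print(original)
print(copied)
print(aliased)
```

Key concept: dict() creates copy, assignment creates alias.
Step by step:
`original = {'a': 6, 'b': 2}` → original = {'a': 6, 'b': 2}
`copied = dict(original)` → copied = {'a': 6, 'b': 2}
`aliased = original` → aliased = {'a': 6, 'b': 2} (same object as original)
`original['c'] = 9` → original = {'a': 6, 'b': 2, 'c': 9} (same object as aliased); aliased = {'a': 6, 'b': 2, 'c': 9} (same object as original)
`copied['d'] = 4` → copied = {'a': 6, 'b': 2, 'd': 4}
`print(original)` → prints {'a': 6, 'b': 2, 'c': 9}
`print(copied)` → prints {'a': 6, 'b': 2, 'd': 4}
`print(aliased)` → prints {'a': 6, 'b': 2, 'c': 9}

Answer:
{'a': 6, 'b': 2, 'c': 9}
{'a': 6, 'b': 2, 'd': 4}
{'a': 6, 'b': 2, 'c': 9}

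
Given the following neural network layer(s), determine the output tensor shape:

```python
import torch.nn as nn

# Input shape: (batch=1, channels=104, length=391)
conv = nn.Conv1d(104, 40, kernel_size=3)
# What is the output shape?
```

Input: (1, 104, 391) -> Output: (1, 40, 389)

Answer: (1, 40, 389)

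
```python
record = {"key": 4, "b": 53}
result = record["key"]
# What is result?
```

Trace:
`record = {"key": 4, "b": 53}` → record = {'key': 4, 'b': 53}
`result = record["key"]` → result = 4
So result = 4

Answer: 4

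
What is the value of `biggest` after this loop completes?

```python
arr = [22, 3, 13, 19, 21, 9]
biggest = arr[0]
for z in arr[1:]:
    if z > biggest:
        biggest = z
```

Maximum of [22, 3, 13, 19, 21, 9]
`biggest` takes the values: 22

Answer: 22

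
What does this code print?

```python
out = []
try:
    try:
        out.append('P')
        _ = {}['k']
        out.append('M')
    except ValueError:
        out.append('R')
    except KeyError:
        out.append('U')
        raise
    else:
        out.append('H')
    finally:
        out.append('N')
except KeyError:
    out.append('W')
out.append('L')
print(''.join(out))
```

Execution trace: 'P' (inner try body) → 'U' (inner except KeyError) → 'N' (inner finally) → 'W' (outer except KeyError) → 'L' (after the try/except). Output: PUNWL

Answer: PUNWL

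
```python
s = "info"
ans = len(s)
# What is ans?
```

Trace:
`s = "info"` → s = 'info'
`ans = len(s)` → ans = 4
So ans = 4

Answer: 4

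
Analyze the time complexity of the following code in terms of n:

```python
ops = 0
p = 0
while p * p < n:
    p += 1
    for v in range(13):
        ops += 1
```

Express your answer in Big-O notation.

Each loop level contributes: √n × 1. Multiplying the contributions gives O(√n).

Answer: O(√n)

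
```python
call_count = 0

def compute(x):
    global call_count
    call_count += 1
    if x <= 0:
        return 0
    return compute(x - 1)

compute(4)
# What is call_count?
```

Linear recursion stepping by 1: 5 calls from x=4 down to ≤0.

Answer: 5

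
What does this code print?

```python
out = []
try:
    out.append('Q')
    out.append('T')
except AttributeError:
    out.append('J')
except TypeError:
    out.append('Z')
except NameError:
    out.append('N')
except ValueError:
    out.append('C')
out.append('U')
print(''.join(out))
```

Execution trace: 'Q' (try body) → 'T' (try body, no exception) → 'U' (after the try/except). Output: QTU

Answer: QTU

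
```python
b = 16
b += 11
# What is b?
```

Trace:
`b = 16` → b = 16
`b += 11` → b = 27
So b = 27

Answer: 27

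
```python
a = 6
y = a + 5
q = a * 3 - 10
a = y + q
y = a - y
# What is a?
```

Trace:
`a = 6` → a = 6
`y = a + 5` → y = 11
`q = a * 3 - 10` → q = 8
`a = y + q` → a = 19
`y = a - y` → y = 8
So a = 19

Answer: 19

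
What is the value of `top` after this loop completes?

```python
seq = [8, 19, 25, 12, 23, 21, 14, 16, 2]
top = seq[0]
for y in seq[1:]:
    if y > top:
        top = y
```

Maximum of [8, 19, 25, 12, 23, 21, 14, 16, 2]
`top` takes the values: 8 → 19 → 25

Answer: 25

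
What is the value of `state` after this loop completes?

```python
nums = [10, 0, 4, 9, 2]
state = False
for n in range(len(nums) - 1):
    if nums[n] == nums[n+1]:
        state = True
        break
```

Check consecutive duplicates in [10, 0, 4, 9, 2]
`state` takes the values: False

Answer: False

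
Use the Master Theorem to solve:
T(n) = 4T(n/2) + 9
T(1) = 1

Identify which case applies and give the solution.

a=4, b=2, f(n)=9. log_2(4) = 2. Since c=0 < 2, Case 1 applies: T(n) = Θ(n^log_b(a)) = O(n^2).

Answer: O(n^2) - Case 1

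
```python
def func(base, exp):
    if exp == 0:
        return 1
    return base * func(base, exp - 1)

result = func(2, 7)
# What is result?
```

func(2, 7) = 2 * 2 * 2 * 2 * 2 * 2 * 2 = 128

Answer: 128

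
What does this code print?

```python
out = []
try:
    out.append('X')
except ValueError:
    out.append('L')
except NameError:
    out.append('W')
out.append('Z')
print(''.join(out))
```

Execution trace: 'X' (try body, no exception) → 'Z' (after the try/except). Output: XZ

Answer: XZ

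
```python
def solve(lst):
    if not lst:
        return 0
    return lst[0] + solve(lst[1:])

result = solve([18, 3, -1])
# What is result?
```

18 + 3 + (-1) + 0 = 20

Answer: 20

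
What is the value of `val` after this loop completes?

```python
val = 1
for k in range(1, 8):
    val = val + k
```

Start at 1, add 1 through 7
`val` takes the values: 1 → 2 → 4 → 7 → 11 → 16 → 22 → 29

Answer: 29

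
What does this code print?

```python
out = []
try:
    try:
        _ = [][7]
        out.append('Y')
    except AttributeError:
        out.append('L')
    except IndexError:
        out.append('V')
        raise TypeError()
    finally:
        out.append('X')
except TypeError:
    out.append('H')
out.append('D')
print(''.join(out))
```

Execution trace: 'V' (inner except IndexError) → 'X' (inner finally) → 'H' (outer except TypeError) → 'D' (after the try/except). Output: VXHD

Answer: VXHD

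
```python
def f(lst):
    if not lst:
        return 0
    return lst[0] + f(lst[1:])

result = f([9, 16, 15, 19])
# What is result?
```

9 + 16 + 15 + 19 + 0 = 59

Answer: 59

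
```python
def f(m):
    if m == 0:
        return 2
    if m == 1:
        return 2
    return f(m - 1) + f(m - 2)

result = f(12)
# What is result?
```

Build up from base cases: f(0)=2, f(1)=2, f(2)=4, f(3)=6, f(4)=10, f(5)=16, f(6)=26, ..., f(12)=466

Answer: 466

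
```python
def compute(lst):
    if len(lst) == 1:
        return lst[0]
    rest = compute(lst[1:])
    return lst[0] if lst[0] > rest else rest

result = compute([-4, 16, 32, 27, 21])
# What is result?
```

Recursive max over [-4, 16, 32, 27, 21] = 32

Answer: 32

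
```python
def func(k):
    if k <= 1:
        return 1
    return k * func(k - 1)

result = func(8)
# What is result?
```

func(8) = 8 * 7 * 6 * 5 * 4 * 3 * 2 * 1 = 40320

Answer: 40320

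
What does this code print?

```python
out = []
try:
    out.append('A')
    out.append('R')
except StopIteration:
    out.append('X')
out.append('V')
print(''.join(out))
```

Execution trace: 'A' (try body) → 'R' (try body, no exception) → 'V' (after the try/except). Output: ARV

Answer: ARV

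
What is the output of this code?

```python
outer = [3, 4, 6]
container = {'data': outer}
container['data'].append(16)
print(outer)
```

Key concept: dict holds reference to list.
Step by step:
`outer = [3, 4, 6]` → outer = [3, 4, 6]
`container = {'data': outer}` → container = {'data': [3, 4, 6]}
`container['data'].append(16)` → outer = [3, 4, 6, 16]; container = {'data': [3, 4, 6, 16]}
`print(outer)` → prints [3, 4, 6, 16]

Answer: [3, 4, 6, 16]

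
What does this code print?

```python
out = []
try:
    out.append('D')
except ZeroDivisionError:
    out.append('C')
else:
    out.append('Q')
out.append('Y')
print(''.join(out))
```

Execution trace: 'D' (try body, no exception) → 'Q' (else) → 'Y' (after the try/except). Output: DQY

Answer: DQY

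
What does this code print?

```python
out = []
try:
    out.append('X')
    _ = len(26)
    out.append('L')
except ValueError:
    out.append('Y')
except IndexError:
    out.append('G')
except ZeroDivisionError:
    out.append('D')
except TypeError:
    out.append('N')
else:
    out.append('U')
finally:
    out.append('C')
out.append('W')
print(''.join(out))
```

Execution trace: 'X' (try body) → 'N' (except TypeError) → 'C' (finally) → 'W' (after the try/except). Output: XNCW

Answer: XNCW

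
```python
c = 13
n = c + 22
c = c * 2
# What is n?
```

Trace:
`c = 13` → c = 13
`n = c + 22` → n = 35
`c = c * 2` → c = 26
So n = 35

Answer: 35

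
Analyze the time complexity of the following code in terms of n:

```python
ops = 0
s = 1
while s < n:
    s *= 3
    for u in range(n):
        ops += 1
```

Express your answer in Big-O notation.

Each loop level contributes: log n × n. Multiplying the contributions gives O(n log n).

Answer: O(n log n)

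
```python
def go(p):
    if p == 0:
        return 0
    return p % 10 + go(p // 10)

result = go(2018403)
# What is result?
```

Sum of digits of 2018403: 3 + 0 + 4 + 8 + 1 + 0 + 2 = 18

Answer: 18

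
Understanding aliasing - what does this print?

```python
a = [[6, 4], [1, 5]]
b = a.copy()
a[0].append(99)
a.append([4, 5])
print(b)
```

Key concept: shallow copy with nested lists.
Step by step:
`a = [[6, 4], [1, 5]]` → a = [[6, 4], [1, 5]]
`b = a.copy()` → b = [[6, 4], [1, 5]]
`a[0].append(99)` → a = [[6, 4, 99], [1, 5]]; b = [[6, 4, 99], [1, 5]]
`a.append([4, 5])` → a = [[6, 4, 99], [1, 5], [4, 5]]
`print(b)` → prints [[6, 4, 99], [1, 5]]

Answer: [[6, 4, 99], [1, 5]]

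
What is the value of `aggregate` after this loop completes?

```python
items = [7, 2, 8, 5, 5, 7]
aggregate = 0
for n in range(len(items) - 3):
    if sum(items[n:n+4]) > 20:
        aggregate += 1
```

Count windows with sum > 20
`aggregate` takes the values: 0 → 1 → 2

Answer: 2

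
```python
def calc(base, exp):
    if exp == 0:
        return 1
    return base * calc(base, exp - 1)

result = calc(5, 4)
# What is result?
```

calc(5, 4) = 5 * 5 * 5 * 5 = 625

Answer: 625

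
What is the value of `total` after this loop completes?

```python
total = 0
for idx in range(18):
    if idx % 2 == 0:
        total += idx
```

Sum of even numbers 0 to 17
`total` takes the values: 0 → 2 → 6 → 12 → 20 → 30 → 42 → 56 → 72

Answer: 72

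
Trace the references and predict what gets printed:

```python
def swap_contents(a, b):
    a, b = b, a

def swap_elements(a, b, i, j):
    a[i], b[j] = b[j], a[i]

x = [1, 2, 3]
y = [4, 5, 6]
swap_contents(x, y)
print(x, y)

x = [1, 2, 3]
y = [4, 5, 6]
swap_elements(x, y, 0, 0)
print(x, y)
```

Key concept: parameter rebinding vs mutation.
Step by step:
`x = [1, 2, 3]` → x = [1, 2, 3]
`y = [4, 5, 6]` → y = [4, 5, 6]
`swap_contents(x, y)` → no visible change to tracked variables
`print(x, y)` → prints [1, 2, 3] [4, 5, 6]
`x = [1, 2, 3]` → x = [1, 2, 3]
`y = [4, 5, 6]` → y = [4, 5, 6]
`swap_elements(x, y, 0, 0)` → x = [4, 2, 3]; y = [1, 5, 6]
`print(x, y)` → prints [4, 2, 3] [1, 5, 6]

Answer:
[1, 2, 3] [4, 5, 6]
[4, 2, 3] [1, 5, 6]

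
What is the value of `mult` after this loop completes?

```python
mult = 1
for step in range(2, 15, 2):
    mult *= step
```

Product of even numbers 2 to 14
`mult` takes the values: 1 → 2 → 8 → 48 → 384 → 3840 → 46080 → 645120

Answer: 645120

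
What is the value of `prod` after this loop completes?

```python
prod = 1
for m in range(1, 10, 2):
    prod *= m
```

Product of 1, 3, 5, ... up to 9
`prod` takes the values: 1 → 3 → 15 → 105 → 945

Answer: 945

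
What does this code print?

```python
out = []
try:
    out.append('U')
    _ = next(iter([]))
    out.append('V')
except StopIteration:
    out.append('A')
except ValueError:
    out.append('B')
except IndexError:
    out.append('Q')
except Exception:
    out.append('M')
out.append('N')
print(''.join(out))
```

Execution trace: 'U' (try body) → 'A' (except StopIteration) → 'N' (after the try/except). Output: UAN

Answer: UAN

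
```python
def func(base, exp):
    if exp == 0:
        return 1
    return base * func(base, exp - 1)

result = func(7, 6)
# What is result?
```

func(7, 6) = 7 * 7 * 7 * 7 * 7 * 7 = 117649

Answer: 117649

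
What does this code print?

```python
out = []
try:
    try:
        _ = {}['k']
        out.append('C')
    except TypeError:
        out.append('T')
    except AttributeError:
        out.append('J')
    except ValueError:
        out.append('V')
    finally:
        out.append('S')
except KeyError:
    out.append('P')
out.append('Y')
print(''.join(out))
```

Execution trace: 'S' (finally) → 'P' (outer except KeyError) → 'Y' (after the try/except). Output: SPY

Answer: SPY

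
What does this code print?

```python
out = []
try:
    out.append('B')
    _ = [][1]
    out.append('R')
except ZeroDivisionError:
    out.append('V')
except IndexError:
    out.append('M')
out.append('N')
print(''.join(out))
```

Execution trace: 'B' (try body) → 'M' (except IndexError) → 'N' (after the try/except). Output: BMN

Answer: BMN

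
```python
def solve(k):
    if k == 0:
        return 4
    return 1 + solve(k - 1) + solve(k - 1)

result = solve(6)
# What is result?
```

solve(k) = 1 + 2·solve(k-1), solve(0)=4. Closed form: (4+1)·2^6 - 1 = 319.

Answer: 319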